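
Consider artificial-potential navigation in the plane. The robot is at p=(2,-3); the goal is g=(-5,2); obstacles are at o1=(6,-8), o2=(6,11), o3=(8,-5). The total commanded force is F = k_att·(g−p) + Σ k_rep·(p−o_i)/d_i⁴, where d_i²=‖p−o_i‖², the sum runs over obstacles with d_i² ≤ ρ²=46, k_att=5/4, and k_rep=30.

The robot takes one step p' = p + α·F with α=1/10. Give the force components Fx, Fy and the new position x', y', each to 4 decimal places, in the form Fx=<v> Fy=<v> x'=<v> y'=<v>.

Fx=-8.9339 Fy=6.3767 x'=1.1066 y'=-2.3623

F_att = 5/4·(g−p) = 5/4·(-7,5) = (-8.7500,6.2500)
o1: d²=41 ≤ ρ²=46; F_rep = 30·(-4,5)/41² = (-0.0714,0.0892)
o2: d²=212 > ρ²=46 → inactive
o3: d²=40 ≤ ρ²=46; F_rep = 30·(-6,2)/40² = (-0.1125,0.0375)
F = F_att + ΣF_rep = (-8.9339,6.3767)
p' = p + 1/10·F = (1.1066,-2.3623)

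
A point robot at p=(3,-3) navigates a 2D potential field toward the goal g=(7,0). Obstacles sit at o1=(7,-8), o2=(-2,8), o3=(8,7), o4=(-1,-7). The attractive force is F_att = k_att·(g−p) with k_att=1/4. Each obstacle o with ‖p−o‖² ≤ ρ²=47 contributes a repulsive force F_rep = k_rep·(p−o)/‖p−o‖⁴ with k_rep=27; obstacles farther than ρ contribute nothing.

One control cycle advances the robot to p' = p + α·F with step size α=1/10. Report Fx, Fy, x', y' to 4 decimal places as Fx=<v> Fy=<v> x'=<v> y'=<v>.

F_att = 1/4·(g−p) = 1/4·(4,3) = (1.0000,0.7500)
o1: d²=41 ≤ ρ²=47; F_rep = 27·(-4,5)/41² = (-0.0642,0.0803)
o2: d²=146 > ρ²=47 → inactive
o3: d²=125 > ρ²=47 → inactive
o4: d²=32 ≤ ρ²=47; F_rep = 27·(4,4)/32² = (0.1055,0.1055)
F = F_att + ΣF_rep = (1.0412,0.9358)
p' = p + 1/10·F = (3.1041,-2.9064)

Fx=1.0412 Fy=0.9358 x'=3.1041 y'=-2.9064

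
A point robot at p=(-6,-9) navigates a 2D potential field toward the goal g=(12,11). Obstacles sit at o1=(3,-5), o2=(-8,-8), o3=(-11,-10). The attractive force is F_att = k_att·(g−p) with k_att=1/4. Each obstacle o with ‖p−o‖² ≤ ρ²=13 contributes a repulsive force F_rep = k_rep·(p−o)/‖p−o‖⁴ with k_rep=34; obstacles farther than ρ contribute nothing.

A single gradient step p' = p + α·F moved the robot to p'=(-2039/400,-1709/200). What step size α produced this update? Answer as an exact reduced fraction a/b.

F_att = 1/4·(g−p) = 1/4·(18,20) = (4.5000,5.0000)
o1: d²=97 > ρ²=13 → inactive
o2: d²=5 ≤ ρ²=13; F_rep = 34·(2,-1)/5² = (2.7200,-1.3600)
o3: d²=26 > ρ²=13 → inactive
F = F_att + ΣF_rep = (7.2200,3.6400)
Δp = p'−p = (0.9025,0.4550); α = Δx/Fx = (361/400) / (361/50) = 1/8
check: Δy/Fy = (91/200) / (91/25) = 1/8 ✓

α = 1/8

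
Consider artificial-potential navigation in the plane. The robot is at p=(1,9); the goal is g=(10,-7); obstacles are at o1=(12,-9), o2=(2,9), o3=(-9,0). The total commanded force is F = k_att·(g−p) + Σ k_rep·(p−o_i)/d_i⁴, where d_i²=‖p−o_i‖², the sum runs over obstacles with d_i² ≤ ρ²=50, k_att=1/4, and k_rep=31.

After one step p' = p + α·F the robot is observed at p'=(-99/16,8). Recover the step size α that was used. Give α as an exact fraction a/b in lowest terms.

F_att = 1/4·(g−p) = 1/4·(9,-16) = (2.2500,-4.0000)
o1: d²=445 > ρ²=50 → inactive
o2: d²=1 ≤ ρ²=50; F_rep = 31·(-1,0)/1² = (-31.0000,0.0000)
o3: d²=181 > ρ²=50 → inactive
F = F_att + ΣF_rep = (-28.7500,-4.0000)
Δp = p'−p = (-7.1875,-1.0000); α = Δx/Fx = (-115/16) / (-115/4) = 1/4
check: Δy/Fy = (-1) / (-4) = 1/4 ✓

α = 1/4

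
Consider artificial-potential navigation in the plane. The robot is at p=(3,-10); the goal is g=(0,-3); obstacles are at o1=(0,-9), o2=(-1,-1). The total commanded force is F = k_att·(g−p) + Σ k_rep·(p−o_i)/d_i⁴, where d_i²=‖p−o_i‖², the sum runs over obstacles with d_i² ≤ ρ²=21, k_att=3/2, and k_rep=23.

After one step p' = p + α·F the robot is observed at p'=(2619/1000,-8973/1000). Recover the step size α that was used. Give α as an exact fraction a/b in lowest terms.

α = 1/10

F_att = 3/2·(g−p) = 3/2·(-3,7) = (-4.5000,10.5000)
o1: d²=10 ≤ ρ²=21; F_rep = 23·(3,-1)/10² = (0.6900,-0.2300)
o2: d²=97 > ρ²=21 → inactive
F = F_att + ΣF_rep = (-3.8100,10.2700)
Δp = p'−p = (-0.3810,1.0270); α = Δx/Fx = (-381/1000) / (-381/100) = 1/10
check: Δy/Fy = (1027/1000) / (1027/100) = 1/10 ✓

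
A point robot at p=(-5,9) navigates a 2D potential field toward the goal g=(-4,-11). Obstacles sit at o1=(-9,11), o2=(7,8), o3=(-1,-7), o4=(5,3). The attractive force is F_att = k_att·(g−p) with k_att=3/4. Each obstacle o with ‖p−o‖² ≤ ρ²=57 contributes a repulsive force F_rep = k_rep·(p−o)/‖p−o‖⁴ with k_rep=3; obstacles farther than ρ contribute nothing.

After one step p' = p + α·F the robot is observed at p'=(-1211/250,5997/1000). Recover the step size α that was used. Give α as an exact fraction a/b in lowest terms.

α = 1/5

F_att = 3/4·(g−p) = 3/4·(1,-20) = (0.7500,-15.0000)
o1: d²=20 ≤ ρ²=57; F_rep = 3·(4,-2)/20² = (0.0300,-0.0150)
o2: d²=145 > ρ²=57 → inactive
o3: d²=272 > ρ²=57 → inactive
o4: d²=136 > ρ²=57 → inactive
F = F_att + ΣF_rep = (0.7800,-15.0150)
Δp = p'−p = (0.1560,-3.0030); α = Δx/Fx = (39/250) / (39/50) = 1/5
check: Δy/Fy = (-3003/1000) / (-3003/200) = 1/5 ✓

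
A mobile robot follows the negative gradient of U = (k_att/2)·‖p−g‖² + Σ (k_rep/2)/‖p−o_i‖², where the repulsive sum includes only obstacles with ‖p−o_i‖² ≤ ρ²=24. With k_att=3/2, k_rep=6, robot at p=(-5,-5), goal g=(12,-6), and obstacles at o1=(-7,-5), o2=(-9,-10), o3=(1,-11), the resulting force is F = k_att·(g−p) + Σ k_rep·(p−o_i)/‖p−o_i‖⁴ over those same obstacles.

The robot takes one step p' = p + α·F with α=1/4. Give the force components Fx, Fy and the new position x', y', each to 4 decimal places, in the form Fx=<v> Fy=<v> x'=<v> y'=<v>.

F_att = 3/2·(g−p) = 3/2·(17,-1) = (25.5000,-1.5000)
o1: d²=4 ≤ ρ²=24; F_rep = 6·(2,0)/4² = (0.7500,0.0000)
o2: d²=41 > ρ²=24 → inactive
o3: d²=72 > ρ²=24 → inactive
F = F_att + ΣF_rep = (26.2500,-1.5000)
p' = p + 1/4·F = (1.5625,-5.3750)

Fx=26.2500 Fy=-1.5000 x'=1.5625 y'=-5.3750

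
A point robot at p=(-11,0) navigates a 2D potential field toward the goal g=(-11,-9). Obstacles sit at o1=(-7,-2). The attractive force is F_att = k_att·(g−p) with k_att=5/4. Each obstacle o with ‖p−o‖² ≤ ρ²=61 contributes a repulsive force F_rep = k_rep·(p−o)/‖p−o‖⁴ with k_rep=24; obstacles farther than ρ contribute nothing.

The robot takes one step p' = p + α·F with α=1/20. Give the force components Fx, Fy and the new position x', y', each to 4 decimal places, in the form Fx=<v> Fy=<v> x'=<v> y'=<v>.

Fx=-0.2400 Fy=-11.1300 x'=-11.0120 y'=-0.5565

F_att = 5/4·(g−p) = 5/4·(0,-9) = (0.0000,-11.2500)
o1: d²=20 ≤ ρ²=61; F_rep = 24·(-4,2)/20² = (-0.2400,0.1200)
F = F_att + ΣF_rep = (-0.2400,-11.1300)
p' = p + 1/20·F = (-11.0120,-0.5565)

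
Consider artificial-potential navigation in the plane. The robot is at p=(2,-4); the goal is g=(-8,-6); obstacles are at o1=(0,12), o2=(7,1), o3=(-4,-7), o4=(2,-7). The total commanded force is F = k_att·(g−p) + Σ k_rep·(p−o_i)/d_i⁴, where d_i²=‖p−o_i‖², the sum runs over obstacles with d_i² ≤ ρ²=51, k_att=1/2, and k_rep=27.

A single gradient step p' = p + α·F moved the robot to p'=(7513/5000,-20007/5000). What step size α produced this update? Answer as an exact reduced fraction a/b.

α = 1/10

F_att = 1/2·(g−p) = 1/2·(-10,-2) = (-5.0000,-1.0000)
o1: d²=260 > ρ²=51 → inactive
o2: d²=50 ≤ ρ²=51; F_rep = 27·(-5,-5)/50² = (-0.0540,-0.0540)
o3: d²=45 ≤ ρ²=51; F_rep = 27·(6,3)/45² = (0.0800,0.0400)
o4: d²=9 ≤ ρ²=51; F_rep = 27·(0,3)/9² = (0.0000,1.0000)
F = F_att + ΣF_rep = (-4.9740,-0.0140)
Δp = p'−p = (-0.4974,-0.0014); α = Δx/Fx = (-2487/5000) / (-2487/500) = 1/10
check: Δy/Fy = (-7/5000) / (-7/500) = 1/10 ✓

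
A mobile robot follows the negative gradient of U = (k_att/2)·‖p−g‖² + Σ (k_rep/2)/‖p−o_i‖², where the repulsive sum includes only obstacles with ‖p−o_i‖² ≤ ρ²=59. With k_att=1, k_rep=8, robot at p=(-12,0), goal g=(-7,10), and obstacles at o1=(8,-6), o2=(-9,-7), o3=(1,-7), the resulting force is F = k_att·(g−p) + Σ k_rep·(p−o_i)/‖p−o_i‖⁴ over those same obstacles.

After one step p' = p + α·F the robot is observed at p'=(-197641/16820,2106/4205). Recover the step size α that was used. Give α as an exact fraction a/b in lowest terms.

α = 1/20

F_att = 1·(g−p) = 1·(5,10) = (5.0000,10.0000)
o1: d²=436 > ρ²=59 → inactive
o2: d²=58 ≤ ρ²=59; F_rep = 8·(-3,7)/58² = (-0.0071,0.0166)
o3: d²=218 > ρ²=59 → inactive
F = F_att + ΣF_rep = (4.9929,10.0166)
Δp = p'−p = (0.2496,0.5008); α = Δx/Fx = (4199/16820) / (4199/841) = 1/20
check: Δy/Fy = (2106/4205) / (8424/841) = 1/20 ✓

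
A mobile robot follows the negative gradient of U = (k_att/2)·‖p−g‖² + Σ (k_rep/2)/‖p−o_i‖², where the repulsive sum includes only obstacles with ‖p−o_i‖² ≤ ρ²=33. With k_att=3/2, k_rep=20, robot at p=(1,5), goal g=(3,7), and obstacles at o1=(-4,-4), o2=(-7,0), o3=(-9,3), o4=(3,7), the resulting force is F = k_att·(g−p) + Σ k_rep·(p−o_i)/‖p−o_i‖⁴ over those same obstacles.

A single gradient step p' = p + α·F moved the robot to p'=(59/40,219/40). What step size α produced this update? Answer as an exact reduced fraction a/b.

F_att = 3/2·(g−p) = 3/2·(2,2) = (3.0000,3.0000)
o1: d²=106 > ρ²=33 → inactive
o2: d²=89 > ρ²=33 → inactive
o3: d²=104 > ρ²=33 → inactive
o4: d²=8 ≤ ρ²=33; F_rep = 20·(-2,-2)/8² = (-0.6250,-0.6250)
F = F_att + ΣF_rep = (2.3750,2.3750)
Δp = p'−p = (0.4750,0.4750); α = Δx/Fx = (19/40) / (19/8) = 1/5
check: Δy/Fy = (19/40) / (19/8) = 1/5 ✓

α = 1/5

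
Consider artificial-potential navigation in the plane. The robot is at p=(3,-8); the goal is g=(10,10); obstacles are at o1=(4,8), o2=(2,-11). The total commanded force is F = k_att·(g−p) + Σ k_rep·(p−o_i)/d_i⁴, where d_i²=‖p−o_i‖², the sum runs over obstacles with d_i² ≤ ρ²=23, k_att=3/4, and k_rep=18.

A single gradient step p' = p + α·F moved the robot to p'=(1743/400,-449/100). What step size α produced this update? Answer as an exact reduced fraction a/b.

α = 1/4

F_att = 3/4·(g−p) = 3/4·(7,18) = (5.2500,13.5000)
o1: d²=257 > ρ²=23 → inactive
o2: d²=10 ≤ ρ²=23; F_rep = 18·(1,3)/10² = (0.1800,0.5400)
F = F_att + ΣF_rep = (5.4300,14.0400)
Δp = p'−p = (1.3575,3.5100); α = Δx/Fx = (543/400) / (543/100) = 1/4
check: Δy/Fy = (351/100) / (351/25) = 1/4 ✓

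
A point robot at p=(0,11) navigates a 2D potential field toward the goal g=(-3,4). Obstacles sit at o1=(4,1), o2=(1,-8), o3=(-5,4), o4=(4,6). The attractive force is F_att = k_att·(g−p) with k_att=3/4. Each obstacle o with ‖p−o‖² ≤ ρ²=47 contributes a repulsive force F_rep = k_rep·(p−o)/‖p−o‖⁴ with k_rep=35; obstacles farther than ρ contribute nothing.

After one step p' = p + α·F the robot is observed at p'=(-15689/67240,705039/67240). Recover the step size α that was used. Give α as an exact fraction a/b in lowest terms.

F_att = 3/4·(g−p) = 3/4·(-3,-7) = (-2.2500,-5.2500)
o1: d²=116 > ρ²=47 → inactive
o2: d²=362 > ρ²=47 → inactive
o3: d²=74 > ρ²=47 → inactive
o4: d²=41 ≤ ρ²=47; F_rep = 35·(-4,5)/41² = (-0.0833,0.1041)
F = F_att + ΣF_rep = (-2.3333,-5.1459)
Δp = p'−p = (-0.2333,-0.5146); α = Δx/Fx = (-15689/67240) / (-15689/6724) = 1/10
check: Δy/Fy = (-34601/67240) / (-34601/6724) = 1/10 ✓

α = 1/10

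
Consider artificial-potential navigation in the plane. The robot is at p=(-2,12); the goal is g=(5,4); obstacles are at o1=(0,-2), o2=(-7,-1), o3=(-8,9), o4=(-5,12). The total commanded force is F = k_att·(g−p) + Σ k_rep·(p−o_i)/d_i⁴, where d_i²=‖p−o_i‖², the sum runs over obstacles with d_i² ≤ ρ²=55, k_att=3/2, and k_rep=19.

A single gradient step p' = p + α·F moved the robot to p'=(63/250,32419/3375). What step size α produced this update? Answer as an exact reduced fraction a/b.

F_att = 3/2·(g−p) = 3/2·(7,-8) = (10.5000,-12.0000)
o1: d²=200 > ρ²=55 → inactive
o2: d²=194 > ρ²=55 → inactive
o3: d²=45 ≤ ρ²=55; F_rep = 19·(6,3)/45² = (0.0563,0.0281)
o4: d²=9 ≤ ρ²=55; F_rep = 19·(3,0)/9² = (0.7037,0.0000)
F = F_att + ΣF_rep = (11.2600,-11.9719)
Δp = p'−p = (2.2520,-2.3944); α = Δx/Fx = (563/250) / (563/50) = 1/5
check: Δy/Fy = (-8081/3375) / (-8081/675) = 1/5 ✓

α = 1/5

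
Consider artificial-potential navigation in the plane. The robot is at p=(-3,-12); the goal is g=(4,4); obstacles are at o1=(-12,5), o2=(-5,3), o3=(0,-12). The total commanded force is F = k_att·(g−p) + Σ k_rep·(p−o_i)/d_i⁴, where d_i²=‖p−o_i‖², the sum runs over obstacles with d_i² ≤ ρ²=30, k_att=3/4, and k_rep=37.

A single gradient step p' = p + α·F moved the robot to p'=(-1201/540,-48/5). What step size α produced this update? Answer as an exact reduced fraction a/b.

F_att = 3/4·(g−p) = 3/4·(7,16) = (5.2500,12.0000)
o1: d²=370 > ρ²=30 → inactive
o2: d²=229 > ρ²=30 → inactive
o3: d²=9 ≤ ρ²=30; F_rep = 37·(-3,0)/9² = (-1.3704,0.0000)
F = F_att + ΣF_rep = (3.8796,12.0000)
Δp = p'−p = (0.7759,2.4000); α = Δx/Fx = (419/540) / (419/108) = 1/5
check: Δy/Fy = (12/5) / (12) = 1/5 ✓

α = 1/5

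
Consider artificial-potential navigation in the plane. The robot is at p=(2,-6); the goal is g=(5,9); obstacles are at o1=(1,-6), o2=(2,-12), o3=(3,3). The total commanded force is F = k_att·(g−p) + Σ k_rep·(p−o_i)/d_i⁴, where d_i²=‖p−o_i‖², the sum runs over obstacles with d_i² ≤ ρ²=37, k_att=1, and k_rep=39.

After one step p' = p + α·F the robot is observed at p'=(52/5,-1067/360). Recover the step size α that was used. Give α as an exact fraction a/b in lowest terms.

F_att = 1·(g−p) = 1·(3,15) = (3.0000,15.0000)
o1: d²=1 ≤ ρ²=37; F_rep = 39·(1,0)/1² = (39.0000,0.0000)
o2: d²=36 ≤ ρ²=37; F_rep = 39·(0,6)/36² = (0.0000,0.1806)
o3: d²=82 > ρ²=37 → inactive
F = F_att + ΣF_rep = (42.0000,15.1806)
Δp = p'−p = (8.4000,3.0361); α = Δx/Fx = (42/5) / (42) = 1/5
check: Δy/Fy = (1093/360) / (1093/72) = 1/5 ✓

α = 1/5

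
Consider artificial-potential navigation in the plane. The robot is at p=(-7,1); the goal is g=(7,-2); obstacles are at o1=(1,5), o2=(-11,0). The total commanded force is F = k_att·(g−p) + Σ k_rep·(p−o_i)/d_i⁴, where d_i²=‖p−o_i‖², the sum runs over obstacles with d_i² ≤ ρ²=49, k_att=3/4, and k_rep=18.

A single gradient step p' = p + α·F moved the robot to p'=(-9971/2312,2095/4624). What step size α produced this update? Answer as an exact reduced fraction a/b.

F_att = 3/4·(g−p) = 3/4·(14,-3) = (10.5000,-2.2500)
o1: d²=80 > ρ²=49 → inactive
o2: d²=17 ≤ ρ²=49; F_rep = 18·(4,1)/17² = (0.2491,0.0623)
F = F_att + ΣF_rep = (10.7491,-2.1877)
Δp = p'−p = (2.6873,-0.5469); α = Δx/Fx = (6213/2312) / (6213/578) = 1/4
check: Δy/Fy = (-2529/4624) / (-2529/1156) = 1/4 ✓

α = 1/4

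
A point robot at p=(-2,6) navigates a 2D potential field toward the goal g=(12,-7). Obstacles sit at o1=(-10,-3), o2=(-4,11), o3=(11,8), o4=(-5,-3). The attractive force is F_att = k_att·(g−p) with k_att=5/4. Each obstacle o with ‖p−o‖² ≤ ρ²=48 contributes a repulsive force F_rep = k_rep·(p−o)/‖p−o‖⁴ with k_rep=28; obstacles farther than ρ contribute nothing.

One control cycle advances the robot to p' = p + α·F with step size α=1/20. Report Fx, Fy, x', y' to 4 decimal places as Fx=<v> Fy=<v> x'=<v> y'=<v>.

F_att = 5/4·(g−p) = 5/4·(14,-13) = (17.5000,-16.2500)
o1: d²=145 > ρ²=48 → inactive
o2: d²=29 ≤ ρ²=48; F_rep = 28·(2,-5)/29² = (0.0666,-0.1665)
o3: d²=173 > ρ²=48 → inactive
o4: d²=90 > ρ²=48 → inactive
F = F_att + ΣF_rep = (17.5666,-16.4165)
p' = p + 1/20·F = (-1.1217,5.1792)

Fx=17.5666 Fy=-16.4165 x'=-1.1217 y'=5.1792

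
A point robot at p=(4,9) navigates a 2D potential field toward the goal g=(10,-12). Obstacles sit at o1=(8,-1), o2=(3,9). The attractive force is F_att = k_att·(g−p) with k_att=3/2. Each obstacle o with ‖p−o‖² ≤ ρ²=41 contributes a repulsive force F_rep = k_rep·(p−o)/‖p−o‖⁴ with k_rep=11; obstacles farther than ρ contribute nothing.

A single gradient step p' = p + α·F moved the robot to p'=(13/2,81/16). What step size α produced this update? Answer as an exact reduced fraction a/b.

α = 1/8

F_att = 3/2·(g−p) = 3/2·(6,-21) = (9.0000,-31.5000)
o1: d²=116 > ρ²=41 → inactive
o2: d²=1 ≤ ρ²=41; F_rep = 11·(1,0)/1² = (11.0000,0.0000)
F = F_att + ΣF_rep = (20.0000,-31.5000)
Δp = p'−p = (2.5000,-3.9375); α = Δx/Fx = (5/2) / (20) = 1/8
check: Δy/Fy = (-63/16) / (-63/2) = 1/8 ✓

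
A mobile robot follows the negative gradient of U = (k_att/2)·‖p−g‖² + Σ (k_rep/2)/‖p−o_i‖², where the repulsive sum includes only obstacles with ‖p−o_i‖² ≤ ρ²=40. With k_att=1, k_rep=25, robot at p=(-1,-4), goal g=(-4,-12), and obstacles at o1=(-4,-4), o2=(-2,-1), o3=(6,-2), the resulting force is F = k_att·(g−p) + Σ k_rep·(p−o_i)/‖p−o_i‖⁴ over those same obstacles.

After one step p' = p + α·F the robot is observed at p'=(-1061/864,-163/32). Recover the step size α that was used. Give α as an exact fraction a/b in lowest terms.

F_att = 1·(g−p) = 1·(-3,-8) = (-3.0000,-8.0000)
o1: d²=9 ≤ ρ²=40; F_rep = 25·(3,0)/9² = (0.9259,0.0000)
o2: d²=10 ≤ ρ²=40; F_rep = 25·(1,-3)/10² = (0.2500,-0.7500)
o3: d²=53 > ρ²=40 → inactive
F = F_att + ΣF_rep = (-1.8241,-8.7500)
Δp = p'−p = (-0.2280,-1.0938); α = Δx/Fx = (-197/864) / (-197/108) = 1/8
check: Δy/Fy = (-35/32) / (-35/4) = 1/8 ✓

α = 1/8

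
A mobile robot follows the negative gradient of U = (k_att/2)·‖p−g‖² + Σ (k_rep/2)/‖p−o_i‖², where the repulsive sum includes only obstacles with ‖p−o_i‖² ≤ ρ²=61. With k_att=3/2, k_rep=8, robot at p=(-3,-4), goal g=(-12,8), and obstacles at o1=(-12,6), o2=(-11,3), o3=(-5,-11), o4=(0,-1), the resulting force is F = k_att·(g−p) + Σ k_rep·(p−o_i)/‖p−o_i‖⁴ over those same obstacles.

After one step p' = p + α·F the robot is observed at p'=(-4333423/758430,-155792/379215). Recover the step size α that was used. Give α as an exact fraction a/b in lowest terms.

α = 1/5

F_att = 3/2·(g−p) = 3/2·(-9,12) = (-13.5000,18.0000)
o1: d²=181 > ρ²=61 → inactive
o2: d²=113 > ρ²=61 → inactive
o3: d²=53 ≤ ρ²=61; F_rep = 8·(2,7)/53² = (0.0057,0.0199)
o4: d²=18 ≤ ρ²=61; F_rep = 8·(-3,-3)/18² = (-0.0741,-0.0741)
F = F_att + ΣF_rep = (-13.5684,17.9459)
Δp = p'−p = (-2.7137,3.5892); α = Δx/Fx = (-2058133/758430) / (-2058133/151686) = 1/5
check: Δy/Fy = (1361068/379215) / (1361068/75843) = 1/5 ✓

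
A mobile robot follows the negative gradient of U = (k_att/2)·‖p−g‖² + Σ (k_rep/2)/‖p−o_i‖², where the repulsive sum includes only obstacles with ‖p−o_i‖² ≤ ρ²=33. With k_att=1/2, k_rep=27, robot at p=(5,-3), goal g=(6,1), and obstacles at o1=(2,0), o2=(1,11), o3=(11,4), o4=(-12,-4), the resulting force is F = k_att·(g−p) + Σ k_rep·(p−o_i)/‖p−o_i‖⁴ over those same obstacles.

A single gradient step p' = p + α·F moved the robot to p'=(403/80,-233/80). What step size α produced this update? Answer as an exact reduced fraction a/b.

F_att = 1/2·(g−p) = 1/2·(1,4) = (0.5000,2.0000)
o1: d²=18 ≤ ρ²=33; F_rep = 27·(3,-3)/18² = (0.2500,-0.2500)
o2: d²=212 > ρ²=33 → inactive
o3: d²=85 > ρ²=33 → inactive
o4: d²=290 > ρ²=33 → inactive
F = F_att + ΣF_rep = (0.7500,1.7500)
Δp = p'−p = (0.0375,0.0875); α = Δx/Fx = (3/80) / (3/4) = 1/20
check: Δy/Fy = (7/80) / (7/4) = 1/20 ✓

α = 1/20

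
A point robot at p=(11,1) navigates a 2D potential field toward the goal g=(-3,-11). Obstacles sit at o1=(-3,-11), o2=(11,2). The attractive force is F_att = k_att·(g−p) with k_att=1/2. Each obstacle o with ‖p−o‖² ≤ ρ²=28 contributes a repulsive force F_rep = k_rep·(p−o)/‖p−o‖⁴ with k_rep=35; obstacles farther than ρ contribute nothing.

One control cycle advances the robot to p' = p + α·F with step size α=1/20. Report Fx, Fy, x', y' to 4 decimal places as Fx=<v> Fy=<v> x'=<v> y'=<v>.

Fx=-7.0000 Fy=-41.0000 x'=10.6500 y'=-1.0500

F_att = 1/2·(g−p) = 1/2·(-14,-12) = (-7.0000,-6.0000)
o1: d²=340 > ρ²=28 → inactive
o2: d²=1 ≤ ρ²=28; F_rep = 35·(0,-1)/1² = (0.0000,-35.0000)
F = F_att + ΣF_rep = (-7.0000,-41.0000)
p' = p + 1/20·F = (10.6500,-1.0500)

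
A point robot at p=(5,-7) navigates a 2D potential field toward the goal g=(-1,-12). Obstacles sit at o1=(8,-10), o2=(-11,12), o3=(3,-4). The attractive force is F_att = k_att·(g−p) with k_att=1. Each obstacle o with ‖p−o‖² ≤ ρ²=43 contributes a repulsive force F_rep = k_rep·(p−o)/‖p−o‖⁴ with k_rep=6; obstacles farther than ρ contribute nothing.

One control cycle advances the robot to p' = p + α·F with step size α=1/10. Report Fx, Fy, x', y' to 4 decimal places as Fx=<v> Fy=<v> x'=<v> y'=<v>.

Fx=-5.9845 Fy=-5.0510 x'=4.4015 y'=-7.5051

F_att = 1·(g−p) = 1·(-6,-5) = (-6.0000,-5.0000)
o1: d²=18 ≤ ρ²=43; F_rep = 6·(-3,3)/18² = (-0.0556,0.0556)
o2: d²=617 > ρ²=43 → inactive
o3: d²=13 ≤ ρ²=43; F_rep = 6·(2,-3)/13² = (0.0710,-0.1065)
F = F_att + ΣF_rep = (-5.9845,-5.0510)
p' = p + 1/10·F = (4.4015,-7.5051)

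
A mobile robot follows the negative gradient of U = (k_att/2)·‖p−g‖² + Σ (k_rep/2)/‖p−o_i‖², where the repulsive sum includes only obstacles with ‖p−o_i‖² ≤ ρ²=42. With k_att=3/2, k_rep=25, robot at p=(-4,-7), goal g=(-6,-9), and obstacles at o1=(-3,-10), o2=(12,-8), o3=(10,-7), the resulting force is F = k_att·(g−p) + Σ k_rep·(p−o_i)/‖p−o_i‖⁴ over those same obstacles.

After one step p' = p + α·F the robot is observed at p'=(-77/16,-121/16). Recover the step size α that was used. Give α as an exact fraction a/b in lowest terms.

F_att = 3/2·(g−p) = 3/2·(-2,-2) = (-3.0000,-3.0000)
o1: d²=10 ≤ ρ²=42; F_rep = 25·(-1,3)/10² = (-0.2500,0.7500)
o2: d²=257 > ρ²=42 → inactive
o3: d²=196 > ρ²=42 → inactive
F = F_att + ΣF_rep = (-3.2500,-2.2500)
Δp = p'−p = (-0.8125,-0.5625); α = Δx/Fx = (-13/16) / (-13/4) = 1/4
check: Δy/Fy = (-9/16) / (-9/4) = 1/4 ✓

α = 1/4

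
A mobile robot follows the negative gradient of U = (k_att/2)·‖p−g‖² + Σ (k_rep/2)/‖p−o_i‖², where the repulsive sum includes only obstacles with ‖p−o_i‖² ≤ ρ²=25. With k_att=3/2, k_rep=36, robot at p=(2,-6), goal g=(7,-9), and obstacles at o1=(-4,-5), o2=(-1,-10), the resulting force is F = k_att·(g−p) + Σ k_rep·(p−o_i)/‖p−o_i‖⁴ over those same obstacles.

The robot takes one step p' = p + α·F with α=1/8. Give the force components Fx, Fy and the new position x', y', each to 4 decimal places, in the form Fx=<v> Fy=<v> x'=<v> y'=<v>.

F_att = 3/2·(g−p) = 3/2·(5,-3) = (7.5000,-4.5000)
o1: d²=37 > ρ²=25 → inactive
o2: d²=25 ≤ ρ²=25; F_rep = 36·(3,4)/25² = (0.1728,0.2304)
F = F_att + ΣF_rep = (7.6728,-4.2696)
p' = p + 1/8·F = (2.9591,-6.5337)

Fx=7.6728 Fy=-4.2696 x'=2.9591 y'=-6.5337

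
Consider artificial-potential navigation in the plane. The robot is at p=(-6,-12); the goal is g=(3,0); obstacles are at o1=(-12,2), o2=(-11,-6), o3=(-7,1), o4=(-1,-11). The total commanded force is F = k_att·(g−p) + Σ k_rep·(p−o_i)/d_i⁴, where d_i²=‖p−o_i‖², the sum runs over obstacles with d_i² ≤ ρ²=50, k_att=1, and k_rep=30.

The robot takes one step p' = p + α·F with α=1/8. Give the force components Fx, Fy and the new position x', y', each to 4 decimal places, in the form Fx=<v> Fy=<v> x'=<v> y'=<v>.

F_att = 1·(g−p) = 1·(9,12) = (9.0000,12.0000)
o1: d²=232 > ρ²=50 → inactive
o2: d²=61 > ρ²=50 → inactive
o3: d²=170 > ρ²=50 → inactive
o4: d²=26 ≤ ρ²=50; F_rep = 30·(-5,-1)/26² = (-0.2219,-0.0444)
F = F_att + ΣF_rep = (8.7781,11.9556)
p' = p + 1/8·F = (-4.9027,-10.5055)

Fx=8.7781 Fy=11.9556 x'=-4.9027 y'=-10.5055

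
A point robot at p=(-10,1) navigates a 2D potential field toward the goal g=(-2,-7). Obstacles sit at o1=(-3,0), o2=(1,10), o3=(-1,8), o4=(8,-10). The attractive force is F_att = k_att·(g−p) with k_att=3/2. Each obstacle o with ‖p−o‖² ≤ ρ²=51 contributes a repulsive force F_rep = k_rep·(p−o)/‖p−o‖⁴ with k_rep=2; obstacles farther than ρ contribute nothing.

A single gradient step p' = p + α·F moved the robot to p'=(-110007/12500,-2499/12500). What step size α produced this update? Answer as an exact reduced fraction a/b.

F_att = 3/2·(g−p) = 3/2·(8,-8) = (12.0000,-12.0000)
o1: d²=50 ≤ ρ²=51; F_rep = 2·(-7,1)/50² = (-0.0056,0.0008)
o2: d²=202 > ρ²=51 → inactive
o3: d²=130 > ρ²=51 → inactive
o4: d²=445 > ρ²=51 → inactive
F = F_att + ΣF_rep = (11.9944,-11.9992)
Δp = p'−p = (1.1994,-1.1999); α = Δx/Fx = (14993/12500) / (14993/1250) = 1/10
check: Δy/Fy = (-14999/12500) / (-14999/1250) = 1/10 ✓

α = 1/10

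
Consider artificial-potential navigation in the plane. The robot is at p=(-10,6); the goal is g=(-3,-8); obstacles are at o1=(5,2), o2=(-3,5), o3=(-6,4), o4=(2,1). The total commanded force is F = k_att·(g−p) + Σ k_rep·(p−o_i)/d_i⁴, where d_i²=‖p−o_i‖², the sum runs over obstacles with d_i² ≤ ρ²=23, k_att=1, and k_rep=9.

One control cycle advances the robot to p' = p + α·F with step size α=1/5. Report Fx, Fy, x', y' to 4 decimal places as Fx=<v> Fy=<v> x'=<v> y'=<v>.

Fx=6.9100 Fy=-13.9550 x'=-8.6180 y'=3.2090

F_att = 1·(g−p) = 1·(7,-14) = (7.0000,-14.0000)
o1: d²=241 > ρ²=23 → inactive
o2: d²=50 > ρ²=23 → inactive
o3: d²=20 ≤ ρ²=23; F_rep = 9·(-4,2)/20² = (-0.0900,0.0450)
o4: d²=169 > ρ²=23 → inactive
F = F_att + ΣF_rep = (6.9100,-13.9550)
p' = p + 1/5·F = (-8.6180,3.2090)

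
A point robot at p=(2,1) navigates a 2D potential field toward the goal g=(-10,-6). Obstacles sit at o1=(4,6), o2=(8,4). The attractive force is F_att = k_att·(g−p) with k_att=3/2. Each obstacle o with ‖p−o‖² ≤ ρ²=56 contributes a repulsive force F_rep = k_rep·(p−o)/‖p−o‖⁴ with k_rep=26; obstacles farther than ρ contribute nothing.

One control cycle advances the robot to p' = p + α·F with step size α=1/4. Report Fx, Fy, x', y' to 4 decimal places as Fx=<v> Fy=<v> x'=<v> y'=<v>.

F_att = 3/2·(g−p) = 3/2·(-12,-7) = (-18.0000,-10.5000)
o1: d²=29 ≤ ρ²=56; F_rep = 26·(-2,-5)/29² = (-0.0618,-0.1546)
o2: d²=45 ≤ ρ²=56; F_rep = 26·(-6,-3)/45² = (-0.0770,-0.0385)
F = F_att + ΣF_rep = (-18.1389,-10.6931)
p' = p + 1/4·F = (-2.5347,-1.6733)

Fx=-18.1389 Fy=-10.6931 x'=-2.5347 y'=-1.6733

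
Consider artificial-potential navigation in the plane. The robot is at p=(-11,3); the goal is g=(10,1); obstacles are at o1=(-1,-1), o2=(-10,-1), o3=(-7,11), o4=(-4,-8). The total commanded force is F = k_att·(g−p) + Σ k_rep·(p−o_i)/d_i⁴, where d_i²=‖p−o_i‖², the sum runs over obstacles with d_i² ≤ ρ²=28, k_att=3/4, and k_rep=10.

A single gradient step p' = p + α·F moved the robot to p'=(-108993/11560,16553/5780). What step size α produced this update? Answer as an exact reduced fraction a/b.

F_att = 3/4·(g−p) = 3/4·(21,-2) = (15.7500,-1.5000)
o1: d²=116 > ρ²=28 → inactive
o2: d²=17 ≤ ρ²=28; F_rep = 10·(-1,4)/17² = (-0.0346,0.1384)
o3: d²=80 > ρ²=28 → inactive
o4: d²=170 > ρ²=28 → inactive
F = F_att + ΣF_rep = (15.7154,-1.3616)
Δp = p'−p = (1.5715,-0.1362); α = Δx/Fx = (18167/11560) / (18167/1156) = 1/10
check: Δy/Fy = (-787/5780) / (-787/578) = 1/10 ✓

α = 1/10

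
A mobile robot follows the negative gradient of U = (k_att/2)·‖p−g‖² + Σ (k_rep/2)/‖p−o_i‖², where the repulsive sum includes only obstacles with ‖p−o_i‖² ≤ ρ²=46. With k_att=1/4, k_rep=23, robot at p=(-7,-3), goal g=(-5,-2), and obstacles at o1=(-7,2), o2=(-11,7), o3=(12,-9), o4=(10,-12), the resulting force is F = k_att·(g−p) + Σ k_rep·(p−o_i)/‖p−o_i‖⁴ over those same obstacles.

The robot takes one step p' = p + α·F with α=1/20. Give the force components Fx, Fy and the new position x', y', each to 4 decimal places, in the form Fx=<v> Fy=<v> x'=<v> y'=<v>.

F_att = 1/4·(g−p) = 1/4·(2,1) = (0.5000,0.2500)
o1: d²=25 ≤ ρ²=46; F_rep = 23·(0,-5)/25² = (0.0000,-0.1840)
o2: d²=116 > ρ²=46 → inactive
o3: d²=397 > ρ²=46 → inactive
o4: d²=370 > ρ²=46 → inactive
F = F_att + ΣF_rep = (0.5000,0.0660)
p' = p + 1/20·F = (-6.9750,-2.9967)

Fx=0.5000 Fy=0.0660 x'=-6.9750 y'=-2.9967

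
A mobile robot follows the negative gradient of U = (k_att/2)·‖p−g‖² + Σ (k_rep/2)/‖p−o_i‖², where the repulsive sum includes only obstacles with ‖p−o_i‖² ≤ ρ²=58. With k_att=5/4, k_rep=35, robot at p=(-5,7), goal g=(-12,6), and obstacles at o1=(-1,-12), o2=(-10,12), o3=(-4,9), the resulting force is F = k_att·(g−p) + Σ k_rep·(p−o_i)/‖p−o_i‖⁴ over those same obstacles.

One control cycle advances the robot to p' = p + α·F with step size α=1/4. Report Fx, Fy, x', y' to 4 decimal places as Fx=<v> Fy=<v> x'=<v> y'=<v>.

Fx=-10.0800 Fy=-4.1200 x'=-7.5200 y'=5.9700

F_att = 5/4·(g−p) = 5/4·(-7,-1) = (-8.7500,-1.2500)
o1: d²=377 > ρ²=58 → inactive
o2: d²=50 ≤ ρ²=58; F_rep = 35·(5,-5)/50² = (0.0700,-0.0700)
o3: d²=5 ≤ ρ²=58; F_rep = 35·(-1,-2)/5² = (-1.4000,-2.8000)
F = F_att + ΣF_rep = (-10.0800,-4.1200)
p' = p + 1/4·F = (-7.5200,5.9700)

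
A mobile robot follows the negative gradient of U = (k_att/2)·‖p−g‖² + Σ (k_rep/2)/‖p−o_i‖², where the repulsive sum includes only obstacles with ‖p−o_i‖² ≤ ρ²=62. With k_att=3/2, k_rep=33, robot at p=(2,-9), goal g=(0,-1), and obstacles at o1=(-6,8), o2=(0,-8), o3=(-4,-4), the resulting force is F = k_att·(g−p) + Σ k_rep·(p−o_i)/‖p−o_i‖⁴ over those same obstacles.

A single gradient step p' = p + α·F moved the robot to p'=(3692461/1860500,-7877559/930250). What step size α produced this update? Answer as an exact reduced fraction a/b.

F_att = 3/2·(g−p) = 3/2·(-2,8) = (-3.0000,12.0000)
o1: d²=353 > ρ²=62 → inactive
o2: d²=5 ≤ ρ²=62; F_rep = 33·(2,-1)/5² = (2.6400,-1.3200)
o3: d²=61 ≤ ρ²=62; F_rep = 33·(6,-5)/61² = (0.0532,-0.0443)
F = F_att + ΣF_rep = (-0.3068,10.6357)
Δp = p'−p = (-0.0153,0.5318); α = Δx/Fx = (-28539/1860500) / (-28539/93025) = 1/20
check: Δy/Fy = (494691/930250) / (989382/93025) = 1/20 ✓

α = 1/20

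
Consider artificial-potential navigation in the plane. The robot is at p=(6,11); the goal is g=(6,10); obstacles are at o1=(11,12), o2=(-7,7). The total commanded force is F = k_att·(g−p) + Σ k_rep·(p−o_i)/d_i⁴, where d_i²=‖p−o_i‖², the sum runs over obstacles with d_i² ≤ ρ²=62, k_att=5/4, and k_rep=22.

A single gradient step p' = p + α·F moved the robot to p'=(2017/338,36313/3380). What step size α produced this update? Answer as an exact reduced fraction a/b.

F_att = 5/4·(g−p) = 5/4·(0,-1) = (0.0000,-1.2500)
o1: d²=26 ≤ ρ²=62; F_rep = 22·(-5,-1)/26² = (-0.1627,-0.0325)
o2: d²=185 > ρ²=62 → inactive
F = F_att + ΣF_rep = (-0.1627,-1.2825)
Δp = p'−p = (-0.0325,-0.2565); α = Δx/Fx = (-11/338) / (-55/338) = 1/5
check: Δy/Fy = (-867/3380) / (-867/676) = 1/5 ✓

α = 1/5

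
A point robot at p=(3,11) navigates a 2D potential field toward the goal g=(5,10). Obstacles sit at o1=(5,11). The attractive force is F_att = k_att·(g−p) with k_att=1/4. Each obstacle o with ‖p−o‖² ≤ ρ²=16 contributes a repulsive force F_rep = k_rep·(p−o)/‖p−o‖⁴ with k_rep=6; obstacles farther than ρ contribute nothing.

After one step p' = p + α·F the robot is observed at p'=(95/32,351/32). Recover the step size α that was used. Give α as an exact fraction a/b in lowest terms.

α = 1/8

F_att = 1/4·(g−p) = 1/4·(2,-1) = (0.5000,-0.2500)
o1: d²=4 ≤ ρ²=16; F_rep = 6·(-2,0)/4² = (-0.7500,0.0000)
F = F_att + ΣF_rep = (-0.2500,-0.2500)
Δp = p'−p = (-0.0312,-0.0312); α = Δx/Fx = (-1/32) / (-1/4) = 1/8
check: Δy/Fy = (-1/32) / (-1/4) = 1/8 ✓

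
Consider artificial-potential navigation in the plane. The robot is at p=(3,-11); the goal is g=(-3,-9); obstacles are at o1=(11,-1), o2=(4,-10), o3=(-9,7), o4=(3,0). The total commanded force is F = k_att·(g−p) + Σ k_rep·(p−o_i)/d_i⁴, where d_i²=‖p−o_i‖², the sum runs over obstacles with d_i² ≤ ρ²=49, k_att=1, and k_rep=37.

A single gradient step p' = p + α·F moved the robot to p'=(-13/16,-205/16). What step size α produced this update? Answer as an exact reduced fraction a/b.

F_att = 1·(g−p) = 1·(-6,2) = (-6.0000,2.0000)
o1: d²=164 > ρ²=49 → inactive
o2: d²=2 ≤ ρ²=49; F_rep = 37·(-1,-1)/2² = (-9.2500,-9.2500)
o3: d²=468 > ρ²=49 → inactive
o4: d²=121 > ρ²=49 → inactive
F = F_att + ΣF_rep = (-15.2500,-7.2500)
Δp = p'−p = (-3.8125,-1.8125); α = Δx/Fx = (-61/16) / (-61/4) = 1/4
check: Δy/Fy = (-29/16) / (-29/4) = 1/4 ✓

α = 1/4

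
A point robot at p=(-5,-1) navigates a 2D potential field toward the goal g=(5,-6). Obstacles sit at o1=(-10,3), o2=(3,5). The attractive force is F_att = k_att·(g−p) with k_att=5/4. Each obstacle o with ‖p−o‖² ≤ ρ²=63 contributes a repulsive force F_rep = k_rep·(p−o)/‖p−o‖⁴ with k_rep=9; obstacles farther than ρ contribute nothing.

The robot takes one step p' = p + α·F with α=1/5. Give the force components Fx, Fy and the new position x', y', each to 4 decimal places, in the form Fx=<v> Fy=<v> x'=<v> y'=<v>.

F_att = 5/4·(g−p) = 5/4·(10,-5) = (12.5000,-6.2500)
o1: d²=41 ≤ ρ²=63; F_rep = 9·(5,-4)/41² = (0.0268,-0.0214)
o2: d²=100 > ρ²=63 → inactive
F = F_att + ΣF_rep = (12.5268,-6.2714)
p' = p + 1/5·F = (-2.4946,-2.2543)

Fx=12.5268 Fy=-6.2714 x'=-2.4946 y'=-2.2543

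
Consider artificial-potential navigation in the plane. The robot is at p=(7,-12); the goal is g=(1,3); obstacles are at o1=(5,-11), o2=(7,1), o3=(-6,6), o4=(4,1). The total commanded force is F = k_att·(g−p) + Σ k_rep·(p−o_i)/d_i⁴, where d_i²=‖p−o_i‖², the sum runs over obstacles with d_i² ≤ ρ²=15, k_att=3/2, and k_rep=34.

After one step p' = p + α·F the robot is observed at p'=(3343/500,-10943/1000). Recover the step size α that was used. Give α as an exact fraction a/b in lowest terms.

F_att = 3/2·(g−p) = 3/2·(-6,15) = (-9.0000,22.5000)
o1: d²=5 ≤ ρ²=15; F_rep = 34·(2,-1)/5² = (2.7200,-1.3600)
o2: d²=169 > ρ²=15 → inactive
o3: d²=493 > ρ²=15 → inactive
o4: d²=178 > ρ²=15 → inactive
F = F_att + ΣF_rep = (-6.2800,21.1400)
Δp = p'−p = (-0.3140,1.0570); α = Δx/Fx = (-157/500) / (-157/25) = 1/20
check: Δy/Fy = (1057/1000) / (1057/50) = 1/20 ✓

α = 1/20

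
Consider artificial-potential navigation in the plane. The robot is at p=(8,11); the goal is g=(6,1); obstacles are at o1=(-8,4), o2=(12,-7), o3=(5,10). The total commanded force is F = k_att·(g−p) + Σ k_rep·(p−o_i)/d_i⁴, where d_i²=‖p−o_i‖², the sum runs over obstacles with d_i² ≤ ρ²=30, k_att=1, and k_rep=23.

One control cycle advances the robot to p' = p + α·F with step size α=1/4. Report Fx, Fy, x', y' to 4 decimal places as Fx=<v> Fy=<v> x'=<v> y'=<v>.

F_att = 1·(g−p) = 1·(-2,-10) = (-2.0000,-10.0000)
o1: d²=305 > ρ²=30 → inactive
o2: d²=340 > ρ²=30 → inactive
o3: d²=10 ≤ ρ²=30; F_rep = 23·(3,1)/10² = (0.6900,0.2300)
F = F_att + ΣF_rep = (-1.3100,-9.7700)
p' = p + 1/4·F = (7.6725,8.5575)

Fx=-1.3100 Fy=-9.7700 x'=7.6725 y'=8.5575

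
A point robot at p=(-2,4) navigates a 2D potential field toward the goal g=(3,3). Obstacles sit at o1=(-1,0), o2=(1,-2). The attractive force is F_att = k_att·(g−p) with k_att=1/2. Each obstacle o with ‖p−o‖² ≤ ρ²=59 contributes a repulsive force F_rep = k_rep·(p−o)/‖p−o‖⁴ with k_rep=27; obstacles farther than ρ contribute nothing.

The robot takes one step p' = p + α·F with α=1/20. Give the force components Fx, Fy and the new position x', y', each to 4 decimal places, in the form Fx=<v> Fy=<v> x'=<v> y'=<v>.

F_att = 1/2·(g−p) = 1/2·(5,-1) = (2.5000,-0.5000)
o1: d²=17 ≤ ρ²=59; F_rep = 27·(-1,4)/17² = (-0.0934,0.3737)
o2: d²=45 ≤ ρ²=59; F_rep = 27·(-3,6)/45² = (-0.0400,0.0800)
F = F_att + ΣF_rep = (2.3666,-0.0463)
p' = p + 1/20·F = (-1.8817,3.9977)

Fx=2.3666 Fy=-0.0463 x'=-1.8817 y'=3.9977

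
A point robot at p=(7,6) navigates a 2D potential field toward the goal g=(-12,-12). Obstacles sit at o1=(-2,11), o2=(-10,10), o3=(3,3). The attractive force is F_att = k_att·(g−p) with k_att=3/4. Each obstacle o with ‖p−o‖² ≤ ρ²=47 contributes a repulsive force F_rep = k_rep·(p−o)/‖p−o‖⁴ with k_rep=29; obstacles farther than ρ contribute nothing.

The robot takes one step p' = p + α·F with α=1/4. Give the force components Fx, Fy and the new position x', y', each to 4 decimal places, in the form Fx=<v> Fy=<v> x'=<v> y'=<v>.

Fx=-14.0644 Fy=-13.3608 x'=3.4839 y'=2.6598

F_att = 3/4·(g−p) = 3/4·(-19,-18) = (-14.2500,-13.5000)
o1: d²=106 > ρ²=47 → inactive
o2: d²=305 > ρ²=47 → inactive
o3: d²=25 ≤ ρ²=47; F_rep = 29·(4,3)/25² = (0.1856,0.1392)
F = F_att + ΣF_rep = (-14.0644,-13.3608)
p' = p + 1/4·F = (3.4839,2.6598)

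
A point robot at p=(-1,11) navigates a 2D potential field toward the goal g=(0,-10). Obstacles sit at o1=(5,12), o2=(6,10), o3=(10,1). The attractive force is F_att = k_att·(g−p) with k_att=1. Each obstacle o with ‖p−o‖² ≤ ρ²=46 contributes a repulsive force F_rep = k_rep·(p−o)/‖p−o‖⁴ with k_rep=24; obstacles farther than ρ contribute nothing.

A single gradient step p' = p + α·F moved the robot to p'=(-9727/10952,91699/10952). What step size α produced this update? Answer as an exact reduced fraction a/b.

F_att = 1·(g−p) = 1·(1,-21) = (1.0000,-21.0000)
o1: d²=37 ≤ ρ²=46; F_rep = 24·(-6,-1)/37² = (-0.1052,-0.0175)
o2: d²=50 > ρ²=46 → inactive
o3: d²=221 > ρ²=46 → inactive
F = F_att + ΣF_rep = (0.8948,-21.0175)
Δp = p'−p = (0.1119,-2.6272); α = Δx/Fx = (1225/10952) / (1225/1369) = 1/8
check: Δy/Fy = (-28773/10952) / (-28773/1369) = 1/8 ✓

α = 1/8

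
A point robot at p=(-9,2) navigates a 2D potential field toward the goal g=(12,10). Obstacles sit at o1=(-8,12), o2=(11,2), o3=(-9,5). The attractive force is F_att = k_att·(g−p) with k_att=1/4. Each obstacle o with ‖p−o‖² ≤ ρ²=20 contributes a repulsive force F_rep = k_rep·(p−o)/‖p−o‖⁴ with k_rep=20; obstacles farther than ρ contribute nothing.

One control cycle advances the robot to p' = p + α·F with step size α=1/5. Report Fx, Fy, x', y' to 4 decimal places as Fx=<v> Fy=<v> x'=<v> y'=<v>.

Fx=5.2500 Fy=1.2593 x'=-7.9500 y'=2.2519

F_att = 1/4·(g−p) = 1/4·(21,8) = (5.2500,2.0000)
o1: d²=101 > ρ²=20 → inactive
o2: d²=400 > ρ²=20 → inactive
o3: d²=9 ≤ ρ²=20; F_rep = 20·(0,-3)/9² = (0.0000,-0.7407)
F = F_att + ΣF_rep = (5.2500,1.2593)
p' = p + 1/5·F = (-7.9500,2.2519)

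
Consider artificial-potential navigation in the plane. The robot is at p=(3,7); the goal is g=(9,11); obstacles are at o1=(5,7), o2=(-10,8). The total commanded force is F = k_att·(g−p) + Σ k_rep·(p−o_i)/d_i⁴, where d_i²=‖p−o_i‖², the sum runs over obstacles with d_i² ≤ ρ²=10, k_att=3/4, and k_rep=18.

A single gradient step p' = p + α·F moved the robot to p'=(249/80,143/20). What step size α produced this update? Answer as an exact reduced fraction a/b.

α = 1/20

F_att = 3/4·(g−p) = 3/4·(6,4) = (4.5000,3.0000)
o1: d²=4 ≤ ρ²=10; F_rep = 18·(-2,0)/4² = (-2.2500,0.0000)
o2: d²=170 > ρ²=10 → inactive
F = F_att + ΣF_rep = (2.2500,3.0000)
Δp = p'−p = (0.1125,0.1500); α = Δx/Fx = (9/80) / (9/4) = 1/20
check: Δy/Fy = (3/20) / (3) = 1/20 ✓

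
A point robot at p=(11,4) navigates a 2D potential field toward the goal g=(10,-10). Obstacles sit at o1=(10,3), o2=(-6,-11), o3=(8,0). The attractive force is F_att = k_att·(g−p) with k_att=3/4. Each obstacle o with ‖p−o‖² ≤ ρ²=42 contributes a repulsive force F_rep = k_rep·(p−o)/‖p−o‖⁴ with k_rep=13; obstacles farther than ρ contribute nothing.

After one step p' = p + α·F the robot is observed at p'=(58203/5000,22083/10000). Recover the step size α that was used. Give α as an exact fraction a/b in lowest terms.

α = 1/4

F_att = 3/4·(g−p) = 3/4·(-1,-14) = (-0.7500,-10.5000)
o1: d²=2 ≤ ρ²=42; F_rep = 13·(1,1)/2² = (3.2500,3.2500)
o2: d²=514 > ρ²=42 → inactive
o3: d²=25 ≤ ρ²=42; F_rep = 13·(3,4)/25² = (0.0624,0.0832)
F = F_att + ΣF_rep = (2.5624,-7.1668)
Δp = p'−p = (0.6406,-1.7917); α = Δx/Fx = (3203/5000) / (3203/1250) = 1/4
check: Δy/Fy = (-17917/10000) / (-17917/2500) = 1/4 ✓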